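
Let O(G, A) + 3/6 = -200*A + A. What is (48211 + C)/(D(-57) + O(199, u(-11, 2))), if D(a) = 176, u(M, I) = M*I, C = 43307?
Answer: 26148/1301 ≈ 20.098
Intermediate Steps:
u(M, I) = I*M
O(G, A) = -½ - 199*A (O(G, A) = -½ + (-200*A + A) = -½ - 199*A)
(48211 + C)/(D(-57) + O(199, u(-11, 2))) = (48211 + 43307)/(176 + (-½ - 398*(-11))) = 91518/(176 + (-½ - 199*(-22))) = 91518/(176 + (-½ + 4378)) = 91518/(176 + 8755/2) = 91518/(9107/2) = 91518*(2/9107) = 26148/1301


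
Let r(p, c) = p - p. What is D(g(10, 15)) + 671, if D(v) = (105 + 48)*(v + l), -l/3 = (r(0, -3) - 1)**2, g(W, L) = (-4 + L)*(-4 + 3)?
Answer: -1471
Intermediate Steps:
r(p, c) = 0
g(W, L) = 4 - L (g(W, L) = (-4 + L)*(-1) = 4 - L)
l = -3 (l = -3*(0 - 1)**2 = -3*(-1)**2 = -3*1 = -3)
D(v) = -459 + 153*v (D(v) = (105 + 48)*(v - 3) = 153*(-3 + v) = -459 + 153*v)
D(g(10, 15)) + 671 = (-459 + 153*(4 - 1*15)) + 671 = (-459 + 153*(4 - 15)) + 671 = (-459 + 153*(-11)) + 671 = (-459 - 1683) + 671 = -2142 + 671 = -1471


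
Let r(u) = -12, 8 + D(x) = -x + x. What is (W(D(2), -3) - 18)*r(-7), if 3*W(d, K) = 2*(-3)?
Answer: 240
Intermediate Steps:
D(x) = -8 (D(x) = -8 + (-x + x) = -8 + 0 = -8)
W(d, K) = -2 (W(d, K) = (2*(-3))/3 = (⅓)*(-6) = -2)
(W(D(2), -3) - 18)*r(-7) = (-2 - 18)*(-12) = -20*(-12) = 240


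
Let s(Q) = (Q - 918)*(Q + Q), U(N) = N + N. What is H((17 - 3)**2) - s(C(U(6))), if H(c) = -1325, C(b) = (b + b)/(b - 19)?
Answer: -374525/49 ≈ -7643.4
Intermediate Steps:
U(N) = 2*N
C(b) = 2*b/(-19 + b) (C(b) = (2*b)/(-19 + b) = 2*b/(-19 + b))
s(Q) = 2*Q*(-918 + Q) (s(Q) = (-918 + Q)*(2*Q) = 2*Q*(-918 + Q))
H((17 - 3)**2) - s(C(U(6))) = -1325 - 2*2*(2*6)/(-19 + 2*6)*(-918 + 2*(2*6)/(-19 + 2*6)) = -1325 - 2*2*12/(-19 + 12)*(-918 + 2*12/(-19 + 12)) = -1325 - 2*2*12/(-7)*(-918 + 2*12/(-7)) = -1325 - 2*2*12*(-1/7)*(-918 + 2*12*(-1/7)) = -1325 - 2*(-24)*(-918 - 24/7)/7 = -1325 - 2*(-24)*(-6450)/(7*7) = -1325 - 1*309600/49 = -1325 - 309600/49 = -374525/49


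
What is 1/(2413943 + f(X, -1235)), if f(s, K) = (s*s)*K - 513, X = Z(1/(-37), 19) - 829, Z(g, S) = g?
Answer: -1369/1158700445190 ≈ -1.1815e-9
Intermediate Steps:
X = -30674/37 (X = 1/(-37) - 829 = -1/37 - 829 = -30674/37 ≈ -829.03)
f(s, K) = -513 + K*s² (f(s, K) = s²*K - 513 = K*s² - 513 = -513 + K*s²)
1/(2413943 + f(X, -1235)) = 1/(2413943 + (-513 - 1235*(-30674/37)²)) = 1/(2413943 + (-513 - 1235*940894276/1369)) = 1/(2413943 + (-513 - 1162004430860/1369)) = 1/(2413943 - 1162005133157/1369) = 1/(-1158700445190/1369) = -1369/1158700445190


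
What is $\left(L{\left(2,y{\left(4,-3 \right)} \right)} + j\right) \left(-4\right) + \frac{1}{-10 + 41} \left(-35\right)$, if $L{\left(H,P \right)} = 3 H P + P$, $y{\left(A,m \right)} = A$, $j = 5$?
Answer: $- \frac{4127}{31} \approx -133.13$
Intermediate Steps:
$L{\left(H,P \right)} = P + 3 H P$ ($L{\left(H,P \right)} = 3 H P + P = P + 3 H P$)
$\left(L{\left(2,y{\left(4,-3 \right)} \right)} + j\right) \left(-4\right) + \frac{1}{-10 + 41} \left(-35\right) = \left(4 \left(1 + 3 \cdot 2\right) + 5\right) \left(-4\right) + \frac{1}{-10 + 41} \left(-35\right) = \left(4 \left(1 + 6\right) + 5\right) \left(-4\right) + \frac{1}{31} \left(-35\right) = \left(4 \cdot 7 + 5\right) \left(-4\right) + \frac{1}{31} \left(-35\right) = \left(28 + 5\right) \left(-4\right) - \frac{35}{31} = 33 \left(-4\right) - \frac{35}{31} = -132 - \frac{35}{31} = - \frac{4127}{31}$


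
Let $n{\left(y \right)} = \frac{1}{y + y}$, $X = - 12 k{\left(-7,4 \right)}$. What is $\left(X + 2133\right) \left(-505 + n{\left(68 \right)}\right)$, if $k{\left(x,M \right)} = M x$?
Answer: $- \frac{169568451}{136} \approx -1.2468 \cdot 10^{6}$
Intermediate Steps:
$X = 336$ ($X = - 12 \cdot 4 \left(-7\right) = \left(-12\right) \left(-28\right) = 336$)
$n{\left(y \right)} = \frac{1}{2 y}$
$\left(X + 2133\right) \left(-505 + n{\left(68 \right)}\right) = \left(336 + 2133\right) \left(-505 + \frac{1}{2 \cdot 68}\right) = 2469 \left(-505 + \frac{1}{2} \cdot \frac{1}{68}\right) = 2469 \left(-505 + \frac{1}{136}\right) = 2469 \left(- \frac{68679}{136}\right) = - \frac{169568451}{136}$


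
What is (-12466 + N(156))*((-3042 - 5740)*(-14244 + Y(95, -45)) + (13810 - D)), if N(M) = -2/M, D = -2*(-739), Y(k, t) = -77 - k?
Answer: -20518775021626/13 ≈ -1.5784e+12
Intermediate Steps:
D = 1478
(-12466 + N(156))*((-3042 - 5740)*(-14244 + Y(95, -45)) + (13810 - D)) = (-12466 - 2/156)*((-3042 - 5740)*(-14244 + (-77 - 1*95)) + (13810 - 1*1478)) = (-12466 - 2*1/156)*(-8782*(-14244 + (-77 - 95)) + (13810 - 1478)) = (-12466 - 1/78)*(-8782*(-14244 - 172) + 12332) = -972349*(-8782*(-14416) + 12332)/78 = -972349*(126601312 + 12332)/78 = -972349/78*126613644 = -20518775021626/13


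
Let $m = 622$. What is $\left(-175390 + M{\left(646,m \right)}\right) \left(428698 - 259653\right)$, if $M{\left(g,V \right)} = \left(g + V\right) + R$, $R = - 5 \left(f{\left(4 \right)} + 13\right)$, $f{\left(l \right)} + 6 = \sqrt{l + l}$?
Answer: $-29440370065 - 1690450 \sqrt{2} \approx -2.9443 \cdot 10^{10}$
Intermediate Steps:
$f{\left(l \right)} = -6 + \sqrt{2} \sqrt{l}$ ($f{\left(l \right)} = -6 + \sqrt{l + l} = -6 + \sqrt{2 l} = -6 + \sqrt{2} \sqrt{l}$)
$R = -35 - 10 \sqrt{2}$ ($R = - 5 \left(\left(-6 + \sqrt{2} \sqrt{4}\right) + 13\right) = - 5 \left(\left(-6 + \sqrt{2} \cdot 2\right) + 13\right) = - 5 \left(\left(-6 + 2 \sqrt{2}\right) + 13\right) = - 5 \left(7 + 2 \sqrt{2}\right) = -35 - 10 \sqrt{2} \approx -49.142$)
$M{\left(g,V \right)} = -35 + V + g - 10 \sqrt{2}$ ($M{\left(g,V \right)} = \left(g + V\right) - \left(35 + 10 \sqrt{2}\right) = \left(V + g\right) - \left(35 + 10 \sqrt{2}\right) = -35 + V + g - 10 \sqrt{2}$)
$\left(-175390 + M{\left(646,m \right)}\right) \left(428698 - 259653\right) = \left(-175390 + \left(-35 + 622 + 646 - 10 \sqrt{2}\right)\right) \left(428698 - 259653\right) = \left(-175390 + \left(1233 - 10 \sqrt{2}\right)\right) 169045 = \left(-174157 - 10 \sqrt{2}\right) 169045 = -29440370065 - 1690450 \sqrt{2}$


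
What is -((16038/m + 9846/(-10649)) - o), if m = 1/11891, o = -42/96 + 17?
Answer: -32493564697951/170384 ≈ -1.9071e+8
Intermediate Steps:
o = 265/16 (o = (1/96)*(-42) + 17 = -7/16 + 17 = 265/16 ≈ 16.563)
m = 1/11891 ≈ 8.4097e-5
-((16038/m + 9846/(-10649)) - o) = -((16038/(1/11891) + 9846/(-10649)) - 1*265/16) = -((16038*11891 + 9846*(-1/10649)) - 265/16) = -((190707858 - 9846/10649) - 265/16) = -(2030847969996/10649 - 265/16) = -1*32493564697951/170384 = -32493564697951/170384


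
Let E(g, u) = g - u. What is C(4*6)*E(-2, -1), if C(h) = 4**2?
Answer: -16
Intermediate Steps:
C(h) = 16
C(4*6)*E(-2, -1) = 16*(-2 - 1*(-1)) = 16*(-2 + 1) = 16*(-1) = -16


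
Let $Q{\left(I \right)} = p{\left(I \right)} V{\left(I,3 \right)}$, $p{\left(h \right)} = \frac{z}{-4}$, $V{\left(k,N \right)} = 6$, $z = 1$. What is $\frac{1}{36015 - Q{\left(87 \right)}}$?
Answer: $\frac{2}{72033} \approx 2.7765 \cdot 10^{-5}$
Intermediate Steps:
$p{\left(h \right)} = - \frac{1}{4}$ ($p{\left(h \right)} = 1 \frac{1}{-4} = 1 \left(- \frac{1}{4}\right) = - \frac{1}{4}$)
$Q{\left(I \right)} = - \frac{3}{2}$ ($Q{\left(I \right)} = \left(- \frac{1}{4}\right) 6 = - \frac{3}{2}$)
$\frac{1}{36015 - Q{\left(87 \right)}} = \frac{1}{36015 - - \frac{3}{2}} = \frac{1}{36015 + \frac{3}{2}} = \frac{1}{\frac{72033}{2}} = \frac{2}{72033}$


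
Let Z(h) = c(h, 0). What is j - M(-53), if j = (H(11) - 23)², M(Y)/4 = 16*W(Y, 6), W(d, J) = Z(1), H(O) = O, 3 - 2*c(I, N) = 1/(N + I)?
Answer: 80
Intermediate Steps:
c(I, N) = 3/2 - 1/(2*(I + N)) (c(I, N) = 3/2 - 1/(2*(N + I)) = 3/2 - 1/(2*(I + N)))
Z(h) = (-1 + 3*h)/(2*h) (Z(h) = (-1 + 3*h + 3*0)/(2*(h + 0)) = (-1 + 3*h + 0)/(2*h) = (-1 + 3*h)/(2*h))
W(d, J) = 1 (W(d, J) = (½)*(-1 + 3*1)/1 = (½)*1*(-1 + 3) = (½)*1*2 = 1)
M(Y) = 64 (M(Y) = 4*(16*1) = 4*16 = 64)
j = 144 (j = (11 - 23)² = (-12)² = 144)
j - M(-53) = 144 - 1*64 = 144 - 64 = 80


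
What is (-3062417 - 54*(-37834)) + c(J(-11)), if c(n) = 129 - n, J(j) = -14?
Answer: -1019238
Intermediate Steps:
(-3062417 - 54*(-37834)) + c(J(-11)) = (-3062417 - 54*(-37834)) + (129 - 1*(-14)) = (-3062417 + 2043036) + (129 + 14) = -1019381 + 143 = -1019238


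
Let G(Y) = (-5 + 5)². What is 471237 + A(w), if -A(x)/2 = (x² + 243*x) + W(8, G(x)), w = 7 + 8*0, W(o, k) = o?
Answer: 467721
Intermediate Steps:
G(Y) = 0 (G(Y) = 0² = 0)
w = 7 (w = 7 + 0 = 7)
A(x) = -16 - 486*x - 2*x² (A(x) = -2*((x² + 243*x) + 8) = -2*(8 + x² + 243*x) = -16 - 486*x - 2*x²)
471237 + A(w) = 471237 + (-16 - 486*7 - 2*7²) = 471237 + (-16 - 3402 - 2*49) = 471237 + (-16 - 3402 - 98) = 471237 - 3516 = 467721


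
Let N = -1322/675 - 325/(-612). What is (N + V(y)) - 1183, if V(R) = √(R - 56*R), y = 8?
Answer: -54365221/45900 + 2*I*√110 ≈ -1184.4 + 20.976*I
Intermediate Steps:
V(R) = √55*√(-R) (V(R) = √(-55*R) = √55*√(-R))
N = -65521/45900 (N = -1322*1/675 - 325*(-1/612) = -1322/675 + 325/612 = -65521/45900 ≈ -1.4275)
(N + V(y)) - 1183 = (-65521/45900 + √55*√(-1*8)) - 1183 = (-65521/45900 + √55*√(-8)) - 1183 = (-65521/45900 + √55*(2*I*√2)) - 1183 = (-65521/45900 + 2*I*√110) - 1183 = -54365221/45900 + 2*I*√110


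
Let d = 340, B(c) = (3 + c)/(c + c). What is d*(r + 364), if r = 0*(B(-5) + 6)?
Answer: 123760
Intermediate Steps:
B(c) = (3 + c)/(2*c) (B(c) = (3 + c)/((2*c)) = (3 + c)*(1/(2*c)) = (3 + c)/(2*c))
r = 0 (r = 0*((½)*(3 - 5)/(-5) + 6) = 0*((½)*(-⅕)*(-2) + 6) = 0*(⅕ + 6) = 0*(31/5) = 0)
d*(r + 364) = 340*(0 + 364) = 340*364 = 123760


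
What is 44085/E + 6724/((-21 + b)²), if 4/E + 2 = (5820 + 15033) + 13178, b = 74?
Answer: 4213973245081/11236 ≈ 3.7504e+8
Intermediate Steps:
E = 4/34029 (E = 4/(-2 + ((5820 + 15033) + 13178)) = 4/(-2 + (20853 + 13178)) = 4/(-2 + 34031) = 4/34029 ≈ 0.00011755)
44085/E + 6724/((-21 + b)²) = 44085/(4/34029) + 6724/((-21 + 74)²) = 44085*(34029/4) + 6724/(53²) = 1500168465/4 + 6724/2809 = 4213973245081/11236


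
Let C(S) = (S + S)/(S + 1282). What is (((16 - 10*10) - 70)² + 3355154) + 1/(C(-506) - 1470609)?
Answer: 963986201428936/285298399 ≈ 3.3789e+6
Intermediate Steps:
C(S) = 2*S/(1282 + S) (C(S) = (2*S)/(1282 + S) = 2*S/(1282 + S))
(((16 - 10*10) - 70)² + 3355154) + 1/(C(-506) - 1470609) = (((16 - 10*10) - 70)² + 3355154) + 1/(2*(-506)/(1282 - 506) - 1470609) = (((16 - 100) - 70)² + 3355154) + 1/(2*(-506)/776 - 1470609) = ((-84 - 70)² + 3355154) + 1/(2*(-506)*(1/776) - 1470609) = ((-154)² + 3355154) + 1/(-253/194 - 1470609) = (23716 + 3355154) + 1/(-285298399/194) = 3378870 - 194/285298399 = 963986201428936/285298399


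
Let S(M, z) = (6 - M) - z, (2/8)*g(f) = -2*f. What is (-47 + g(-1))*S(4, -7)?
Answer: -351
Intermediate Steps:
g(f) = -8*f (g(f) = 4*(-2*f) = -8*f)
S(M, z) = 6 - M - z
(-47 + g(-1))*S(4, -7) = (-47 - 8*(-1))*(6 - 1*4 - 1*(-7)) = (-47 + 8)*(6 - 4 + 7) = -39*9 = -351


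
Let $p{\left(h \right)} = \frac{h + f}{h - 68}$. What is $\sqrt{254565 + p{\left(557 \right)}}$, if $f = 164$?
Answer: $\frac{\sqrt{60872189934}}{489} \approx 504.55$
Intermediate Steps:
$p{\left(h \right)} = \frac{164 + h}{-68 + h}$ ($p{\left(h \right)} = \frac{h + 164}{h - 68} = \frac{164 + h}{-68 + h}$)
$\sqrt{254565 + p{\left(557 \right)}} = \sqrt{254565 + \frac{164 + 557}{-68 + 557}} = \sqrt{254565 + \frac{1}{489} \cdot 721} = \sqrt{254565 + \frac{721}{489}} = \sqrt{\frac{124483006}{489}} = \frac{\sqrt{60872189934}}{489}$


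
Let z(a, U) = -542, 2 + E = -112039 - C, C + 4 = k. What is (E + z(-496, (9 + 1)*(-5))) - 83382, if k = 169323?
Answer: -365284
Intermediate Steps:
C = 169319 (C = -4 + 169323 = 169319)
E = -281360 (E = -2 + (-112039 - 1*169319) = -2 + (-112039 - 169319) = -2 - 281358 = -281360)
(E + z(-496, (9 + 1)*(-5))) - 83382 = (-281360 - 542) - 83382 = -281902 - 83382 = -365284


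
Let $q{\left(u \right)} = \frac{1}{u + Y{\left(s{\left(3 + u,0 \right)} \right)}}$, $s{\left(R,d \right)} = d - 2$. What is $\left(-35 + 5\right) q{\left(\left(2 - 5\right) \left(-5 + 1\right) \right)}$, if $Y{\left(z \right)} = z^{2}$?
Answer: $- \frac{15}{8} \approx -1.875$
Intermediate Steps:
$s{\left(R,d \right)} = -2 + d$
$q{\left(u \right)} = \frac{1}{4 + u}$ ($q{\left(u \right)} = \frac{1}{u + \left(-2 + 0\right)^{2}} = \frac{1}{u + \left(-2\right)^{2}} = \frac{1}{u + 4} = \frac{1}{4 + u}$)
$\left(-35 + 5\right) q{\left(\left(2 - 5\right) \left(-5 + 1\right) \right)} = \frac{-35 + 5}{4 + \left(2 - 5\right) \left(-5 + 1\right)} = - \frac{30}{4 - -12} = - \frac{30}{4 + 12} = - \frac{30}{16} = \left(-30\right) \frac{1}{16} = - \frac{15}{8}$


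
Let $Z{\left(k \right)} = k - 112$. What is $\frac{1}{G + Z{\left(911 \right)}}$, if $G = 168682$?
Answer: $\frac{1}{169481} \approx 5.9004 \cdot 10^{-6}$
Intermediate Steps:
$Z{\left(k \right)} = -112 + k$
$\frac{1}{G + Z{\left(911 \right)}} = \frac{1}{168682 + \left(-112 + 911\right)} = \frac{1}{168682 + 799} = \frac{1}{169481}$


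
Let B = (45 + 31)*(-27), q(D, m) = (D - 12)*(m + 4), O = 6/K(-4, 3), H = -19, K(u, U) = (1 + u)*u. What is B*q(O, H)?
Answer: -353970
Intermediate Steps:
K(u, U) = u*(1 + u)
O = ½ (O = 6/((-4*(1 - 4))) = 6/((-4*(-3))) = 6/12 = 6*(1/12) = ½ ≈ 0.50000)
q(D, m) = (-12 + D)*(4 + m)
B = -2052 (B = 76*(-27) = -2052)
B*q(O, H) = -2052*(-48 - 12*(-19) + 4*(½) + (½)*(-19)) = -2052*(-48 + 228 + 2 - 19/2) = -2052*345/2 = -353970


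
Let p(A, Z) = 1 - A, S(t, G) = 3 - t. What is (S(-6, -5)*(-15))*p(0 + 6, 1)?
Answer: 675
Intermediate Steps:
(S(-6, -5)*(-15))*p(0 + 6, 1) = ((3 - 1*(-6))*(-15))*(1 - (0 + 6)) = ((3 + 6)*(-15))*(1 - 1*6) = (9*(-15))*(1 - 6) = -135*(-5) = 675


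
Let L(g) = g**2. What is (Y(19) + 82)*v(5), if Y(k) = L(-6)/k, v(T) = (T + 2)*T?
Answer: 55790/19 ≈ 2936.3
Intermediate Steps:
v(T) = T*(2 + T) (v(T) = (2 + T)*T = T*(2 + T))
Y(k) = 36/k (Y(k) = (-6)**2/k = 36/k)
(Y(19) + 82)*v(5) = (36/19 + 82)*(5*(2 + 5)) = (36*(1/19) + 82)*(5*7) = (36/19 + 82)*35 = (1594/19)*35 = 55790/19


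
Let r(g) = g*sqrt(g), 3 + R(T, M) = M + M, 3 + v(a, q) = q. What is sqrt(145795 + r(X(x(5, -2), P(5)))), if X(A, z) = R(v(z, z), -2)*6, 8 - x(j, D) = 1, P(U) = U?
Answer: sqrt(145795 - 42*I*sqrt(42)) ≈ 381.83 - 0.356*I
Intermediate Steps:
v(a, q) = -3 + q
R(T, M) = -3 + 2*M (R(T, M) = -3 + (M + M) = -3 + 2*M)
x(j, D) = 7 (x(j, D) = 8 - 1*1 = 8 - 1 = 7)
X(A, z) = -42 (X(A, z) = (-3 + 2*(-2))*6 = (-3 - 4)*6 = -7*6 = -42)
r(g) = g**(3/2)
sqrt(145795 + r(X(x(5, -2), P(5)))) = sqrt(145795 + (-42)**(3/2)) = sqrt(145795 - 42*I*sqrt(42))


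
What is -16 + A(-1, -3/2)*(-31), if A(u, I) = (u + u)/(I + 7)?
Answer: -52/11 ≈ -4.7273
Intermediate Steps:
A(u, I) = 2*u/(7 + I) (A(u, I) = (2*u)/(7 + I) = 2*u/(7 + I))
-16 + A(-1, -3/2)*(-31) = -16 + (2*(-1)/(7 - 3/2))*(-31) = -16 + (2*(-1)/(11/2))*(-31) = -16 + (2*(-1)*(2/11))*(-31) = -16 - 4/11*(-31) = -16 + 124/11 = -52/11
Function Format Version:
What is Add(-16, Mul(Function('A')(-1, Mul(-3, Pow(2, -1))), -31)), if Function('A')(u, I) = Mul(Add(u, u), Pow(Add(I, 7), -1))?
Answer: Rational(-52, 11) ≈ -4.7273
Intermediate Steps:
Function('A')(u, I) = Mul(2, u, Pow(Add(7, I), -1)) (Function('A')(u, I) = Mul(Mul(2, u), Pow(Add(7, I), -1)) = Mul(2, u, Pow(Add(7, I), -1)))
Add(-16, Mul(Function('A')(-1, Mul(-3, Pow(2, -1))), -31)) = Add(-16, Mul(Mul(2, -1, Pow(Add(7, Mul(-3, Pow(2, -1))), -1)), -31)) = Add(-16, Mul(Mul(2, -1, Pow(Add(7, Mul(-3, Rational(1, 2))), -1)), -31)) = Add(-16, Mul(Mul(2, -1, Pow(Add(7, Rational(-3, 2)), -1)), -31)) = Add(-16, Mul(Mul(2, -1, Pow(Rational(11, 2), -1)), -31)) = Add(-16, Mul(Mul(2, -1, Rational(2, 11)), -31)) = Add(-16, Mul(Rational(-4, 11), -31)) = Add(-16, Rational(124, 11)) = Rational(-52, 11)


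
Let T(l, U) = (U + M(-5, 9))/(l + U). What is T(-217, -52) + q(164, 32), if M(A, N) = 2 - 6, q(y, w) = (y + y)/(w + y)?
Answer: 24802/13181 ≈ 1.8816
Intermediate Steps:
q(y, w) = 2*y/(w + y) (q(y, w) = (2*y)/(w + y) = 2*y/(w + y))
M(A, N) = -4
T(l, U) = (-4 + U)/(U + l) (T(l, U) = (U - 4)/(l + U) = (-4 + U)/(U + l))
T(-217, -52) + q(164, 32) = (-4 - 52)/(-52 - 217) + 2*164/(32 + 164) = -56/(-269) + 2*164/196 = -1/269*(-56) + 2*164*(1/196) = 56/269 + 82/49 = 24802/13181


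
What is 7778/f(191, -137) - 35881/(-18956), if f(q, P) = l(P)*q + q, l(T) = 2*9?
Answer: 410121/101612 ≈ 4.0361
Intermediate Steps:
l(T) = 18
f(q, P) = 19*q (f(q, P) = 18*q + q = 19*q)
7778/f(191, -137) - 35881/(-18956) = 7778/((19*191)) - 35881/(-18956) = 7778/3629 - 35881*(-1/18956) = 7778*(1/3629) + 53/28 = 7778/3629 + 53/28 = 410121/101612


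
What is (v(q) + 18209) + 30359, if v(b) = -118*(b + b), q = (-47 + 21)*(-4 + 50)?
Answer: 330824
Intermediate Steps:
q = -1196 (q = -26*46 = -1196)
v(b) = -236*b
(v(q) + 18209) + 30359 = (-236*(-1196) + 18209) + 30359 = (282256 + 18209) + 30359 = 300465 + 30359 = 330824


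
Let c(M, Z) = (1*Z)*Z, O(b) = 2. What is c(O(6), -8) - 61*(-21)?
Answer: 1345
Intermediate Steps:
c(M, Z) = Z**2 (c(M, Z) = Z*Z = Z**2)
c(O(6), -8) - 61*(-21) = (-8)**2 - 61*(-21) = 64 + 1281 = 1345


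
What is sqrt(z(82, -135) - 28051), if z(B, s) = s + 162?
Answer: 2*I*sqrt(7006) ≈ 167.4*I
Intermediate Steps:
z(B, s) = 162 + s
sqrt(z(82, -135) - 28051) = sqrt((162 - 135) - 28051) = sqrt(27 - 28051) = sqrt(-28024) = 2*I*sqrt(7006)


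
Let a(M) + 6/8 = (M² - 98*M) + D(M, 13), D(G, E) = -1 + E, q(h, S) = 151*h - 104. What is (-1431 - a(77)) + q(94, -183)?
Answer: 57059/4 ≈ 14265.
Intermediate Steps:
q(h, S) = -104 + 151*h
a(M) = 45/4 + M² - 98*M (a(M) = -¾ + ((M² - 98*M) + (-1 + 13)) = -¾ + ((M² - 98*M) + 12) = -¾ + (12 + M² - 98*M) = 45/4 + M² - 98*M)
(-1431 - a(77)) + q(94, -183) = (-1431 - (45/4 + 77² - 98*77)) + (-104 + 151*94) = (-1431 - (45/4 + 5929 - 7546)) + (-104 + 14194) = (-1431 - 1*(-6423/4)) + 14090 = (-1431 + 6423/4) + 14090 = 699/4 + 14090 = 57059/4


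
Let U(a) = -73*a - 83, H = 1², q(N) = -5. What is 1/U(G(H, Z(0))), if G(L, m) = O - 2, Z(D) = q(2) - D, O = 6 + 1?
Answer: -1/448 ≈ -0.0022321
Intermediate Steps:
O = 7
Z(D) = -5 - D
H = 1
G(L, m) = 5 (G(L, m) = 7 - 2 = 5)
U(a) = -83 - 73*a
1/U(G(H, Z(0))) = 1/(-83 - 73*5) = 1/(-83 - 365) = 1/(-448) = -1/448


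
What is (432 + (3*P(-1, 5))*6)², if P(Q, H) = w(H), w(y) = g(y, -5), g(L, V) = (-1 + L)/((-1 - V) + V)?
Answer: 129600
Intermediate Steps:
g(L, V) = 1 - L (g(L, V) = (-1 + L)/(-1) = (-1 + L)*(-1) = 1 - L)
w(y) = 1 - y
P(Q, H) = 1 - H
(432 + (3*P(-1, 5))*6)² = (432 + (3*(1 - 1*5))*6)² = (432 + (3*(1 - 5))*6)² = (432 + (3*(-4))*6)² = (432 - 12*6)² = (432 - 72)² = 360² = 129600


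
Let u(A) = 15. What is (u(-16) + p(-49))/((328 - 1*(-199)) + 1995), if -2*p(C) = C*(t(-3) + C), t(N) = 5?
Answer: -1063/2522 ≈ -0.42149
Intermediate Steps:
p(C) = -C*(5 + C)/2
(u(-16) + p(-49))/((328 - 1*(-199)) + 1995) = (15 - ½*(-49)*(5 - 49))/((328 - 1*(-199)) + 1995) = (15 - ½*(-49)*(-44))/((328 + 199) + 1995) = (15 - 1078)/(527 + 1995) = -1063/2522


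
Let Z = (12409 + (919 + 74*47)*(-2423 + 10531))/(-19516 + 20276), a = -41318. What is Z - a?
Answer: 705947/8 ≈ 88243.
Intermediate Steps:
Z = 375403/8 (Z = (12409 + (919 + 3478)*8108)/760 = (12409 + 4397*8108)*(1/760) = (12409 + 35650876)*(1/760) = 35663285*(1/760) = 375403/8 ≈ 46925.)
Z - a = 375403/8 - 1*(-41318) = 375403/8 + 41318 = 705947/8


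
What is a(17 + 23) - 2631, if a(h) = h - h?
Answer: -2631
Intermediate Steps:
a(h) = 0
a(17 + 23) - 2631 = 0 - 2631 = -2631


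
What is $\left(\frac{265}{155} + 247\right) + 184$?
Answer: $\frac{13414}{31} \approx 432.71$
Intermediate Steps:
$\left(\frac{265}{155} + 247\right) + 184 = \left(265 \cdot \frac{1}{155} + 247\right) + 184 = \left(\frac{53}{31} + 247\right) + 184 = \frac{7710}{31} + 184 = \frac{13414}{31}$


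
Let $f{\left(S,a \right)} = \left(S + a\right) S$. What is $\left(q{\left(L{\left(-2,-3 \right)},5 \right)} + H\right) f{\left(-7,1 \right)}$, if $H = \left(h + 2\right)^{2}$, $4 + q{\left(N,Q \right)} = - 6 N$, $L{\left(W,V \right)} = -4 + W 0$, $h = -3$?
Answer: $882$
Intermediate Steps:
$f{\left(S,a \right)} = S \left(S + a\right)$
$L{\left(W,V \right)} = -4$ ($L{\left(W,V \right)} = -4 + 0 = -4$)
$q{\left(N,Q \right)} = -4 - 6 N$
$H = 1$ ($H = \left(-3 + 2\right)^{2} = \left(-1\right)^{2} = 1$)
$\left(q{\left(L{\left(-2,-3 \right)},5 \right)} + H\right) f{\left(-7,1 \right)} = \left(\left(-4 - -24\right) + 1\right) \left(- 7 \left(-7 + 1\right)\right) = \left(\left(-4 + 24\right) + 1\right) \left(\left(-7\right) \left(-6\right)\right) = \left(20 + 1\right) 42 = 21 \cdot 42 = 882$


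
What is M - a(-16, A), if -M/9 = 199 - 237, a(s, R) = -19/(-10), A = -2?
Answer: 3401/10 ≈ 340.10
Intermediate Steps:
a(s, R) = 19/10 (a(s, R) = -19*(-1/10) = 19/10)
M = 342 (M = -9*(199 - 237) = -9*(-38) = 342)
M - a(-16, A) = 342 - 1*19/10 = 342 - 19/10 = 3401/10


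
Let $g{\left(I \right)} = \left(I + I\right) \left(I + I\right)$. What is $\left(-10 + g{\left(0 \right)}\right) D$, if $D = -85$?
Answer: $850$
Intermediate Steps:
$g{\left(I \right)} = 4 I^{2}$ ($g{\left(I \right)} = 2 I 2 I = 4 I^{2}$)
$\left(-10 + g{\left(0 \right)}\right) D = \left(-10 + 4 \cdot 0^{2}\right) \left(-85\right) = \left(-10 + 4 \cdot 0\right) \left(-85\right) = \left(-10 + 0\right) \left(-85\right) = \left(-10\right) \left(-85\right) = 850$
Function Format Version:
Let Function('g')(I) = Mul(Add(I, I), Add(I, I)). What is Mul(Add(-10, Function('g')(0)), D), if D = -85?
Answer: 850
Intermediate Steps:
Function('g')(I) = Mul(4, Pow(I, 2)) (Function('g')(I) = Mul(Mul(2, I), Mul(2, I)) = Mul(4, Pow(I, 2)))
Mul(Add(-10, Function('g')(0)), D) = Mul(Add(-10, Mul(4, Pow(0, 2))), -85) = Mul(Add(-10, Mul(4, 0)), -85) = Mul(Add(-10, 0), -85) = Mul(-10, -85) = 850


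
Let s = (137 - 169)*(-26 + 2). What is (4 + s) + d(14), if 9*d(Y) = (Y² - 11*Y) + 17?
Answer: 7007/9 ≈ 778.56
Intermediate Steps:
d(Y) = 17/9 - 11*Y/9 + Y²/9 (d(Y) = ((Y² - 11*Y) + 17)/9 = (17 + Y² - 11*Y)/9 = 17/9 - 11*Y/9 + Y²/9)
s = 768 (s = -32*(-24) = 768)
(4 + s) + d(14) = (4 + 768) + (17/9 - 11/9*14 + (⅑)*14²) = 772 + (17/9 - 154/9 + (⅑)*196) = 772 + (17/9 - 154/9 + 196/9) = 772 + 59/9 = 7007/9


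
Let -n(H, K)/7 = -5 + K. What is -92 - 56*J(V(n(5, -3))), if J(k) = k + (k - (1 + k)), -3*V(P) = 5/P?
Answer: -103/3 ≈ -34.333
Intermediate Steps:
n(H, K) = 35 - 7*K (n(H, K) = -7*(-5 + K) = 35 - 7*K)
V(P) = -5/(3*P)
J(k) = -1 + k (J(k) = k + (k + (-1 - k)) = k - 1 = -1 + k)
-92 - 56*J(V(n(5, -3))) = -92 - 56*(-1 - 5/(3*(35 - 7*(-3)))) = -92 - 56*(-1 - 5/(3*(35 + 21))) = -92 - 56*(-1 - 5/3/56) = -92 - 56*(-1 - 5/3*1/56) = -92 - 56*(-1 - 5/168) = -92 - 56*(-173/168) = -92 + 173/3 = -103/3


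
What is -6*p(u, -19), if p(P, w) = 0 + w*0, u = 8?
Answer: 0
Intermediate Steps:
p(P, w) = 0 (p(P, w) = 0 + 0 = 0)
-6*p(u, -19) = -6*0 = 0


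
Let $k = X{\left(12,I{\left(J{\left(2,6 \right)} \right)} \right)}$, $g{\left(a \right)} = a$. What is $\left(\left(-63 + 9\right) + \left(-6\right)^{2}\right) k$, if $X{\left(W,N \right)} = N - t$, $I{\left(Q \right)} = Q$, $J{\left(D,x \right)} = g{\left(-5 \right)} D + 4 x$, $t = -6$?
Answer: $-360$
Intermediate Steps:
$J{\left(D,x \right)} = - 5 D + 4 x$
$X{\left(W,N \right)} = 6 + N$ ($X{\left(W,N \right)} = N - -6 = N + 6 = 6 + N$)
$k = 20$ ($k = 6 + \left(\left(-5\right) 2 + 4 \cdot 6\right) = 6 + \left(-10 + 24\right) = 6 + 14 = 20$)
$\left(\left(-63 + 9\right) + \left(-6\right)^{2}\right) k = \left(\left(-63 + 9\right) + \left(-6\right)^{2}\right) 20 = \left(-54 + 36\right) 20 = \left(-18\right) 20 = -360$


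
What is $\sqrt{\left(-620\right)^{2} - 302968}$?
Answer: $6 \sqrt{2262} \approx 285.36$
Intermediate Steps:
$\sqrt{\left(-620\right)^{2} - 302968} = \sqrt{384400 - 302968} = \sqrt{81432} = 6 \sqrt{2262}$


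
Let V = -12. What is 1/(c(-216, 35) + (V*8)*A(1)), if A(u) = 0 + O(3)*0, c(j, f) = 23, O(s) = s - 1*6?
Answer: 1/23 ≈ 0.043478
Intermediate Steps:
O(s) = -6 + s (O(s) = s - 6 = -6 + s)
A(u) = 0 (A(u) = 0 + (-6 + 3)*0 = 0 - 3*0 = 0 + 0 = 0)
1/(c(-216, 35) + (V*8)*A(1)) = 1/(23 - 12*8*0) = 1/(23 - 96*0) = 1/(23 + 0) = 1/23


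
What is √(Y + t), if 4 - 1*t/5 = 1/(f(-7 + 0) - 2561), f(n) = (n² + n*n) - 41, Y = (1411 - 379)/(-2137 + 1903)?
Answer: √37173415578/48828 ≈ 3.9486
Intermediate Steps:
Y = -172/39 (Y = 1032/(-234) = 1032*(-1/234) = -172/39 ≈ -4.4103)
f(n) = -41 + 2*n² (f(n) = (n² + n²) - 41 = 2*n² - 41 = -41 + 2*n²)
t = 50085/2504 (t = 20 - 5/((-41 + 2*(-7 + 0)²) - 2561) = 20 - 5/((-41 + 2*(-7)²) - 2561) = 20 - 5/((-41 + 2*49) - 2561) = 20 - 5/((-41 + 98) - 2561) = 20 - 5/(57 - 2561) = 20 - 5/(-2504) = 20 - 5*(-1/2504) = 20 + 5/2504 = 50085/2504 ≈ 20.002)
√(Y + t) = √(-172/39 + 50085/2504) = √(1522627/97656) = √37173415578/48828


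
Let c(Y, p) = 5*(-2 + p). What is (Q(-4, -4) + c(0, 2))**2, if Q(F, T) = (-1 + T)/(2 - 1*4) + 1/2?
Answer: 9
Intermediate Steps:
Q(F, T) = 1 - T/2 (Q(F, T) = (-1 + T)/(2 - 4) + 1*(1/2) = (-1 + T)/(-2) + 1/2 = (-1 + T)*(-1/2) + 1/2 = (1/2 - T/2) + 1/2 = 1 - T/2)
c(Y, p) = -10 + 5*p
(Q(-4, -4) + c(0, 2))**2 = ((1 - 1/2*(-4)) + (-10 + 5*2))**2 = ((1 + 2) + (-10 + 10))**2 = (3 + 0)**2 = 3**2 = 9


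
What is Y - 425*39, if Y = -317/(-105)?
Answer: -1740058/105 ≈ -16572.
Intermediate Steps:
Y = 317/105 (Y = -317*(-1/105) = 317/105 ≈ 3.0190)
Y - 425*39 = 317/105 - 425*39 = 317/105 - 16575 = -1740058/105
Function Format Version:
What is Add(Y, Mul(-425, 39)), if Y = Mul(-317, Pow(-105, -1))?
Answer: Rational(-1740058, 105) ≈ -16572.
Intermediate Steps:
Y = Rational(317, 105) (Y = Mul(-317, Rational(-1, 105)) = Rational(317, 105) ≈ 3.0190)
Add(Y, Mul(-425, 39)) = Add(Rational(317, 105), Mul(-425, 39)) = Add(Rational(317, 105), -16575) = Rational(-1740058, 105)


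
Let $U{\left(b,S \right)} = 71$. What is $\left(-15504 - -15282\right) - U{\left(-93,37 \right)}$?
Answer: $-293$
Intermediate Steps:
$\left(-15504 - -15282\right) - U{\left(-93,37 \right)} = \left(-15504 - -15282\right) - 71 = \left(-15504 + 15282\right) - 71 = -222 - 71 = -293$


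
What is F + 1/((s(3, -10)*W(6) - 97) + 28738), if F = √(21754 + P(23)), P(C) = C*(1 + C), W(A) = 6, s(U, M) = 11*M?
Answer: 1/27981 + √22306 ≈ 149.35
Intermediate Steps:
F = √22306 (F = √(21754 + 23*(1 + 23)) = √(21754 + 23*24) = √(21754 + 552) = √22306 ≈ 149.35)
F + 1/((s(3, -10)*W(6) - 97) + 28738) = √22306 + 1/(((11*(-10))*6 - 97) + 28738) = √22306 + 1/((-110*6 - 97) + 28738) = √22306 + 1/((-660 - 97) + 28738) = √22306 + 1/(-757 + 28738) = √22306 + 1/27981 = 1/27981 + √22306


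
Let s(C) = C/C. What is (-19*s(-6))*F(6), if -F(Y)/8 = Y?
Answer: 912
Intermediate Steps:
F(Y) = -8*Y
s(C) = 1
(-19*s(-6))*F(6) = (-19*1)*(-8*6) = -19*(-48) = 912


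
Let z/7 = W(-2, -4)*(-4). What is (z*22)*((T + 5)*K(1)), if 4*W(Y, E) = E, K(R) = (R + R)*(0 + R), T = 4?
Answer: 11088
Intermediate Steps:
K(R) = 2*R**2 (K(R) = (2*R)*R = 2*R**2)
W(Y, E) = E/4
z = 28 (z = 7*(((1/4)*(-4))*(-4)) = 7*(-1*(-4)) = 7*4 = 28)
(z*22)*((T + 5)*K(1)) = (28*22)*((4 + 5)*(2*1**2)) = 616*(9*(2*1)) = 616*(9*2) = 616*18 = 11088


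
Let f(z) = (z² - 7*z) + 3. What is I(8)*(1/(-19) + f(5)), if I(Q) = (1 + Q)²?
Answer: -10854/19 ≈ -571.26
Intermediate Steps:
f(z) = 3 + z² - 7*z
I(8)*(1/(-19) + f(5)) = (1 + 8)²*(1/(-19) + (3 + 5² - 7*5)) = 9²*(-1/19 + (3 + 25 - 35)) = 81*(-1/19 - 7) = 81*(-134/19) = -10854/19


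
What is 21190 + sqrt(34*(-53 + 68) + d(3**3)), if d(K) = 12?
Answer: 21190 + 3*sqrt(58) ≈ 21213.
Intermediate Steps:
21190 + sqrt(34*(-53 + 68) + d(3**3)) = 21190 + sqrt(34*(-53 + 68) + 12) = 21190 + sqrt(34*15 + 12) = 21190 + sqrt(510 + 12) = 21190 + sqrt(522) = 21190 + 3*sqrt(58)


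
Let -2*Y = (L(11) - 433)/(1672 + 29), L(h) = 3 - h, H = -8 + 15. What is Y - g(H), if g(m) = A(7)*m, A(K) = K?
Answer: -2639/54 ≈ -48.870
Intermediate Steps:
H = 7
g(m) = 7*m
Y = 7/54 (Y = -((3 - 1*11) - 433)/(2*(1672 + 29)) = -((3 - 11) - 433)/(2*1701) = -(-8 - 433)/(2*1701) = -(-441)/(2*1701) = -½*(-7/27) = 7/54 ≈ 0.12963)
Y - g(H) = 7/54 - 7*7 = 7/54 - 1*49 = 7/54 - 49 = -2639/54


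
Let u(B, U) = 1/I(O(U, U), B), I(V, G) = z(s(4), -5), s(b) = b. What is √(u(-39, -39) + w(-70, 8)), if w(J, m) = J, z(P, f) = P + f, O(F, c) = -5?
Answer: I*√71 ≈ 8.4261*I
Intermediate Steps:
I(V, G) = -1 (I(V, G) = 4 - 5 = -1)
u(B, U) = -1 (u(B, U) = 1/(-1) = -1)
√(u(-39, -39) + w(-70, 8)) = √(-1 - 70) = √(-71) = I*√71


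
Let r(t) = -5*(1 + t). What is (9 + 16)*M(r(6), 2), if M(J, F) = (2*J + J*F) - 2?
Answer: -3550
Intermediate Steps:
r(t) = -5 - 5*t
M(J, F) = -2 + 2*J + F*J (M(J, F) = (2*J + F*J) - 2 = -2 + 2*J + F*J)
(9 + 16)*M(r(6), 2) = (9 + 16)*(-2 + 2*(-5 - 5*6) + 2*(-5 - 5*6)) = 25*(-2 + 2*(-5 - 30) + 2*(-5 - 30)) = 25*(-2 + 2*(-35) + 2*(-35)) = 25*(-2 - 70 - 70) = 25*(-142) = -3550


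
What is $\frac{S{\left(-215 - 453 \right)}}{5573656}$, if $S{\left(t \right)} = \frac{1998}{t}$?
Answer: $- \frac{999}{1861601104} \approx -5.3663 \cdot 10^{-7}$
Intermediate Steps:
$\frac{S{\left(-215 - 453 \right)}}{5573656} = \frac{1998 \frac{1}{-215 - 453}}{5573656} = \frac{1998}{-668} \cdot \frac{1}{5573656} = 1998 \left(- \frac{1}{668}\right) \frac{1}{5573656} = \left(- \frac{999}{334}\right) \frac{1}{5573656} = - \frac{999}{1861601104}$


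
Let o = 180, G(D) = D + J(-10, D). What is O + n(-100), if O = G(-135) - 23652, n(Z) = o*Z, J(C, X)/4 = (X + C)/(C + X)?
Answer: -41783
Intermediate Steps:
J(C, X) = 4 (J(C, X) = 4*((X + C)/(C + X)) = 4*((C + X)/(C + X)) = 4*1 = 4)
G(D) = 4 + D (G(D) = D + 4 = 4 + D)
n(Z) = 180*Z
O = -23783 (O = (4 - 135) - 23652 = -131 - 23652 = -23783)
O + n(-100) = -23783 + 180*(-100) = -23783 - 18000 = -41783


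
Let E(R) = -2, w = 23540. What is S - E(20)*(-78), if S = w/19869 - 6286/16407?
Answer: -16864407434/108663561 ≈ -155.20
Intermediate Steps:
S = 87108082/108663561 (S = 23540/19869 - 6286/16407 = 87108082/108663561 ≈ 0.80163)
S - E(20)*(-78) = 87108082/108663561 - (-2)*(-78) = 87108082/108663561 - 1*156 = 87108082/108663561 - 156 = -16864407434/108663561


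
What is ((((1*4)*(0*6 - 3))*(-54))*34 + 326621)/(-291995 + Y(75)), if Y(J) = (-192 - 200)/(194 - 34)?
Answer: -6973060/5839949 ≈ -1.1940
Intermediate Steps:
Y(J) = -49/20 (Y(J) = -392/160 = -392*1/160 = -49/20)
((((1*4)*(0*6 - 3))*(-54))*34 + 326621)/(-291995 + Y(75)) = ((((1*4)*(0*6 - 3))*(-54))*34 + 326621)/(-291995 - 49/20) = (((4*(0 - 3))*(-54))*34 + 326621)/(-5839949/20) = (((4*(-3))*(-54))*34 + 326621)*(-20/5839949) = (-12*(-54)*34 + 326621)*(-20/5839949) = (648*34 + 326621)*(-20/5839949) = (22032 + 326621)*(-20/5839949) = 348653*(-20/5839949) = -6973060/5839949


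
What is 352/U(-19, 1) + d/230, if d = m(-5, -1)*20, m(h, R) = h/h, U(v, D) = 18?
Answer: 4066/207 ≈ 19.643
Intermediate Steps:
m(h, R) = 1
d = 20 (d = 1*20 = 20)
352/U(-19, 1) + d/230 = 352/18 + 20/230 = 352*(1/18) + 20*(1/230) = 176/9 + 2/23 = 4066/207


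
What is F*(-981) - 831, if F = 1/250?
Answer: -208731/250 ≈ -834.92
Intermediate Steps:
F = 1/250 ≈ 0.0040000
F*(-981) - 831 = (1/250)*(-981) - 831 = -981/250 - 831 = -208731/250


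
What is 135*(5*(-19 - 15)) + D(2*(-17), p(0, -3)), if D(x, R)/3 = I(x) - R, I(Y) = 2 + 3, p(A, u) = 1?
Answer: -22938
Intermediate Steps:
I(Y) = 5
D(x, R) = 15 - 3*R (D(x, R) = 3*(5 - R) = 15 - 3*R)
135*(5*(-19 - 15)) + D(2*(-17), p(0, -3)) = 135*(5*(-19 - 15)) + (15 - 3*1) = 135*(5*(-34)) + (15 - 3) = 135*(-170) + 12 = -22950 + 12 = -22938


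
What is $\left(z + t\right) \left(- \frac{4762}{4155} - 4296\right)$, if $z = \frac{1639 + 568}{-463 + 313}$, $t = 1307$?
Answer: $- \frac{1730498684603}{311625} \approx -5.5531 \cdot 10^{6}$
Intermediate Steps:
$z = - \frac{2207}{150}$ ($z = \frac{2207}{-150} = 2207 \left(- \frac{1}{150}\right) = - \frac{2207}{150} \approx -14.713$)
$\left(z + t\right) \left(- \frac{4762}{4155} - 4296\right) = \left(- \frac{2207}{150} + 1307\right) \left(- \frac{4762}{4155} - 4296\right) = \frac{193843 \left(\left(-4762\right) \frac{1}{4155} - 4296\right)}{150} = \frac{193843 \left(- \frac{4762}{4155} - 4296\right)}{150} = \frac{193843}{150} \left(- \frac{17854642}{4155}\right) = - \frac{1730498684603}{311625}$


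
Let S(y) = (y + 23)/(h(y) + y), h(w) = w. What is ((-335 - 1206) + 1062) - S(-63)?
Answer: -30197/63 ≈ -479.32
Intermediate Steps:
S(y) = (23 + y)/(2*y) (S(y) = (y + 23)/(y + y) = (23 + y)/((2*y)) = (23 + y)*(1/(2*y)) = (23 + y)/(2*y))
((-335 - 1206) + 1062) - S(-63) = ((-335 - 1206) + 1062) - (23 - 63)/(2*(-63)) = (-1541 + 1062) - (-1)*(-40)/(2*63) = -479 - 1*20/63 = -479 - 20/63 = -30197/63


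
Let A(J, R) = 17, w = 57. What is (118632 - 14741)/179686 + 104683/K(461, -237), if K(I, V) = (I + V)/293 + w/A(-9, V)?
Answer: 93695087069297/3685180174 ≈ 25425.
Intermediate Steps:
K(I, V) = 57/17 + I/293 + V/293 (K(I, V) = (I + V)/293 + 57/17 = (I + V)*(1/293) + 57*(1/17) = (I/293 + V/293) + 57/17 = 57/17 + I/293 + V/293)
(118632 - 14741)/179686 + 104683/K(461, -237) = (118632 - 14741)/179686 + 104683/(57/17 + (1/293)*461 + (1/293)*(-237)) = 103891*(1/179686) + 104683/(57/17 + 461/293 - 237/293) = 103891/179686 + 104683/(20509/4981) = 103891/179686 + 104683*(4981/20509) = 103891/179686 + 521426023/20509 = 93695087069297/3685180174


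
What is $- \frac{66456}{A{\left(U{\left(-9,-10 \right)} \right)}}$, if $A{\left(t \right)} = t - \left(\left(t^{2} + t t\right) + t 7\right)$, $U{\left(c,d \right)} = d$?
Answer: $\frac{16614}{35} \approx 474.69$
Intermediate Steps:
$A{\left(t \right)} = - 6 t - 2 t^{2}$ ($A{\left(t \right)} = t - \left(\left(t^{2} + t^{2}\right) + 7 t\right) = t - \left(2 t^{2} + 7 t\right) = - 6 t - 2 t^{2}$)
$- \frac{66456}{A{\left(U{\left(-9,-10 \right)} \right)}} = - \frac{66456}{\left(-2\right) \left(-10\right) \left(3 - 10\right)} = - \frac{66456}{\left(-2\right) \left(-10\right) \left(-7\right)} = - \frac{66456}{-140} = \left(-66456\right) \left(- \frac{1}{140}\right) = \frac{16614}{35}$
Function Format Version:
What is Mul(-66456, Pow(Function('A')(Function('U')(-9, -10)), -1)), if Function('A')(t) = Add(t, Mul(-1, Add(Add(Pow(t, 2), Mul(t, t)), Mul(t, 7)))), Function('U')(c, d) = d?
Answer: Rational(16614, 35) ≈ 474.69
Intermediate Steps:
Function('A')(t) = Add(Mul(-6, t), Mul(-2, Pow(t, 2))) (Function('A')(t) = Add(t, Mul(-1, Add(Add(Pow(t, 2), Pow(t, 2)), Mul(7, t)))) = Add(t, Mul(-1, Add(Mul(2, Pow(t, 2)), Mul(7, t)))) = Add(t, Add(Mul(-7, t), Mul(-2, Pow(t, 2)))) = Add(Mul(-6, t), Mul(-2, Pow(t, 2))))
Mul(-66456, Pow(Function('A')(Function('U')(-9, -10)), -1)) = Mul(-66456, Pow(Mul(-2, -10, Add(3, -10)), -1)) = Mul(-66456, Pow(Mul(-2, -10, -7), -1)) = Mul(-66456, Pow(-140, -1)) = Mul(-66456, Rational(-1, 140)) = Rational(16614, 35)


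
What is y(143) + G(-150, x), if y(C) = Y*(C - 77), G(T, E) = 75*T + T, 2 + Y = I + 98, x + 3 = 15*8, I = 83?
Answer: 414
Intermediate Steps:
x = 117 (x = -3 + 15*8 = -3 + 120 = 117)
Y = 179 (Y = -2 + (83 + 98) = -2 + 181 = 179)
G(T, E) = 76*T
y(C) = -13783 + 179*C (y(C) = 179*(C - 77) = 179*(-77 + C) = -13783 + 179*C)
y(143) + G(-150, x) = (-13783 + 179*143) + 76*(-150) = (-13783 + 25597) - 11400 = 11814 - 11400 = 414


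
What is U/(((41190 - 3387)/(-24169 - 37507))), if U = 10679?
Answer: -658638004/37803 ≈ -17423.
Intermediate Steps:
U/(((41190 - 3387)/(-24169 - 37507))) = 10679/(((41190 - 3387)/(-24169 - 37507))) = 10679/((37803/(-61676))) = 10679/((37803*(-1/61676))) = 10679/(-37803/61676) = 10679*(-61676/37803) = -658638004/37803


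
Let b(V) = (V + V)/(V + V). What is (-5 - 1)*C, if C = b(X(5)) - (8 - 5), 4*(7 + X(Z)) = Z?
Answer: 12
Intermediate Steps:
X(Z) = -7 + Z/4
b(V) = 1 (b(V) = (2*V)/((2*V)) = (2*V)*(1/(2*V)) = 1)
C = -2 (C = 1 - (8 - 5) = 1 - 1*3 = 1 - 3 = -2)
(-5 - 1)*C = (-5 - 1)*(-2) = -6*(-2) = 12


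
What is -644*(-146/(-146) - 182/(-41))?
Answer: -143612/41 ≈ -3502.7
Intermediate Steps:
-644*(-146/(-146) - 182/(-41)) = -644*(-146*(-1/146) - 182*(-1/41)) = -644*(1 + 182/41) = -644*223/41 = -143612/41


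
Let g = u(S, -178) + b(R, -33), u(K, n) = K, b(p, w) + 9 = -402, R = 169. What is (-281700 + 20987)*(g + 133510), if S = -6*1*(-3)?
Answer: -34705332421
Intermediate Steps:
S = 18 (S = -6*(-3) = 18)
b(p, w) = -411 (b(p, w) = -9 - 402 = -411)
g = -393 (g = 18 - 411 = -393)
(-281700 + 20987)*(g + 133510) = (-281700 + 20987)*(-393 + 133510) = -260713*133117 = -34705332421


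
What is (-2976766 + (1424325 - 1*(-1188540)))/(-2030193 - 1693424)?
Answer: 363901/3723617 ≈ 0.097728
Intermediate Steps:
(-2976766 + (1424325 - 1*(-1188540)))/(-2030193 - 1693424) = (-2976766 + (1424325 + 1188540))/(-3723617) = (-2976766 + 2612865)*(-1/3723617) = -363901*(-1/3723617) = 363901/3723617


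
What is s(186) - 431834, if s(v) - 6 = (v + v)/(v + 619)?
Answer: -347621168/805 ≈ -4.3183e+5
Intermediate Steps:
s(v) = 6 + 2*v/(619 + v) (s(v) = 6 + (v + v)/(v + 619) = 6 + (2*v)/(619 + v) = 6 + 2*v/(619 + v))
s(186) - 431834 = 2*(1857 + 4*186)/(619 + 186) - 431834 = 2*(1857 + 744)/805 - 431834 = 2*(1/805)*2601 - 431834 = 5202/805 - 431834 = -347621168/805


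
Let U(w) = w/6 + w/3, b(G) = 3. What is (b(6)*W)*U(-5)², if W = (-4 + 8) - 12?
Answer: -150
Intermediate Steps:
W = -8 (W = 4 - 12 = -8)
U(w) = w/2 (U(w) = w*(⅙) + w*(⅓) = w/6 + w/3 = w/2)
(b(6)*W)*U(-5)² = (3*(-8))*((½)*(-5))² = -24*(-5/2)² = -24*25/4 = -150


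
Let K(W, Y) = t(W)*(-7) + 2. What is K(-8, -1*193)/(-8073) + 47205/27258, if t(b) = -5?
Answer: 126692473/73351278 ≈ 1.7272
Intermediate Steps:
K(W, Y) = 37 (K(W, Y) = -5*(-7) + 2 = 35 + 2 = 37)
K(-8, -1*193)/(-8073) + 47205/27258 = 37/(-8073) + 47205/27258 = 37*(-1/8073) + 47205*(1/27258) = -37/8073 + 15735/9086 = 126692473/73351278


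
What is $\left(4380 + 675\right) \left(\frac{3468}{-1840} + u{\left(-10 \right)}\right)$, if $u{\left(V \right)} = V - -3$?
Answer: $- \frac{4131957}{92} \approx -44913.0$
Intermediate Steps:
$u{\left(V \right)} = 3 + V$ ($u{\left(V \right)} = V + 3 = 3 + V$)
$\left(4380 + 675\right) \left(\frac{3468}{-1840} + u{\left(-10 \right)}\right) = \left(4380 + 675\right) \left(\frac{3468}{-1840} + \left(3 - 10\right)\right) = 5055 \left(3468 \left(- \frac{1}{1840}\right) - 7\right) = 5055 \left(- \frac{867}{460} - 7\right) = 5055 \left(- \frac{4087}{460}\right) = - \frac{4131957}{92}$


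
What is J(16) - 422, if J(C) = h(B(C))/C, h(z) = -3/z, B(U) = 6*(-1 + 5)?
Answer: -54017/128 ≈ -422.01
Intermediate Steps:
B(U) = 24 (B(U) = 6*4 = 24)
J(C) = -1/(8*C) (J(C) = (-3/24)/C = (-3*1/24)/C = -1/(8*C))
J(16) - 422 = -1/8/16 - 422 = -1/8*1/16 - 422 = -1/128 - 422 = -54017/128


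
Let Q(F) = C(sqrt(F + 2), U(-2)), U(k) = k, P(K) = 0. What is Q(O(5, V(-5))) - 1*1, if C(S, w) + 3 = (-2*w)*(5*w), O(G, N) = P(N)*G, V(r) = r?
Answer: -44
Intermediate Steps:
O(G, N) = 0 (O(G, N) = 0*G = 0)
C(S, w) = -3 - 10*w**2 (C(S, w) = -3 + (-2*w)*(5*w) = -3 - 10*w**2)
Q(F) = -43 (Q(F) = -3 - 10*(-2)**2 = -3 - 10*4 = -3 - 40 = -43)
Q(O(5, V(-5))) - 1*1 = -43 - 1*1 = -43 - 1 = -44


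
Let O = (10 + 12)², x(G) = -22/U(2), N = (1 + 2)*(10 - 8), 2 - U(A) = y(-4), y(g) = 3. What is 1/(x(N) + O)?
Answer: 1/506 ≈ 0.0019763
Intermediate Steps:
U(A) = -1 (U(A) = 2 - 1*3 = 2 - 3 = -1)
N = 6 (N = 3*2 = 6)
x(G) = 22 (x(G) = -22/(-1) = -22*(-1) = 22)
O = 484 (O = 22² = 484)
1/(x(N) + O) = 1/(22 + 484) = 1/506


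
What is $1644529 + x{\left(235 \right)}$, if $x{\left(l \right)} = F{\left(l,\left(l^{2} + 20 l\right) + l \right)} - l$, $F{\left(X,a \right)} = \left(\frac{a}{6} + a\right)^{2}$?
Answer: $\frac{44350312246}{9} \approx 4.9278 \cdot 10^{9}$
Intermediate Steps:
$F{\left(X,a \right)} = \frac{49 a^{2}}{36}$ ($F{\left(X,a \right)} = \left(a \frac{1}{6} + a\right)^{2} = \left(\frac{a}{6} + a\right)^{2} = \left(\frac{7 a}{6}\right)^{2} = \frac{49 a^{2}}{36}$)
$x{\left(l \right)} = - l + \frac{49 \left(l^{2} + 21 l\right)^{2}}{36}$ ($x{\left(l \right)} = \frac{49 \left(\left(l^{2} + 20 l\right) + l\right)^{2}}{36} - l = \frac{49 \left(l^{2} + 21 l\right)^{2}}{36} - l = - l + \frac{49 \left(l^{2} + 21 l\right)^{2}}{36}$)
$1644529 + x{\left(235 \right)} = 1644529 + \frac{1}{36} \cdot 235 \left(-36 + 49 \cdot 235 \left(21 + 235\right)^{2}\right) = 1644529 + \frac{1}{36} \cdot 235 \left(-36 + 49 \cdot 235 \cdot 256^{2}\right) = 1644529 + \frac{1}{36} \cdot 235 \left(-36 + 49 \cdot 235 \cdot 65536\right) = 1644529 + \frac{1}{36} \cdot 235 \left(-36 + 754647040\right) = 1644529 + \frac{1}{36} \cdot 235 \cdot 754647004 = 1644529 + \frac{44335511485}{9} = \frac{44350312246}{9}$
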